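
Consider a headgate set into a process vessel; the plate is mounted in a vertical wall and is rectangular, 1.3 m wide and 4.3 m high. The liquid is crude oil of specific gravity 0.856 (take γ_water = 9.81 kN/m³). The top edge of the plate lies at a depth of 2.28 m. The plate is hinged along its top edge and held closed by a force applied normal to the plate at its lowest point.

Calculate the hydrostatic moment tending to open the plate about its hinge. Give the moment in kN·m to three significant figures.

γ = 0.856 × 9.81 = 8.39736 kN/m³.
The centroid lies 4.3/2 = 2.15 m below the top edge, so the centroid depth is h_c = 2.28 + 2.15 = 4.43 m.
A = 1.3 × 4.3 = 5.59 m².
Resultant F = γ·h_c·A = 8.39736 × 4.43 × 5.59 = 207.95 kN.
I_c = b·h³/12 = 1.3 × 4.3³/12 = 8.61326 m⁴.
Centre of pressure: y_p = y_c + I_c/(y_c·A) = 4.43 + 8.61326/(4.43 × 5.59) = 4.43 + 0.347818 = 4.77782 m along the plane.
The resultant acts 2.15 + 0.347818 = 2.49782 m (along the plate) below the hinge at the top edge, so the moment about the hinge is M = F × 2.49782 = 207.95 × 2.49782 = 519.422 kN·m.

M ≈ 519 kN·m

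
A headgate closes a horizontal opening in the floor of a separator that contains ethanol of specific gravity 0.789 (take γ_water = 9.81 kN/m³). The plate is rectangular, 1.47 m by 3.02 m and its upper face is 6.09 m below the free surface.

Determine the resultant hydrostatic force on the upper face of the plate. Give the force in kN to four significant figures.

F ≈ 209.3 kN

γ = 0.789 × 9.81 = 7.74009 kN/m³.
The plate is horizontal, so pressure is uniform at p = γ·h = 7.74009 × 6.09 = 47.1371 kN/m².
A = 1.47 × 3.02 = 4.4394 m².
F = p·A = 47.1371 × 4.4394 = 209.26 kN.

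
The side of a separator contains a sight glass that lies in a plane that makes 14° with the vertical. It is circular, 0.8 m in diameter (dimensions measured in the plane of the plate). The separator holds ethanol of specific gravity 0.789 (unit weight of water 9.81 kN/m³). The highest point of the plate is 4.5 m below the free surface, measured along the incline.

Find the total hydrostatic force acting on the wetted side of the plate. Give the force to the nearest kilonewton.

γ = 0.789 × 9.81 = 7.74009 kN/m³.
The plate makes 14° with the vertical, i.e. θ = 90° − 14° = 76° to the horizontal. Measuring y along the incline from the free-surface line, vertical depth h = y·sinθ with sinθ = 0.970296.
The centroid is at the centre, 0.4 m below the top of the plate, so y_c = 4.5 + 0.4 = 4.9 m and h_c = 4.9 × 0.970296 = 4.75445 m.
A = π(0.4)² = 0.502655 m².
Resultant F = γ·h_c·A = 7.74009 × 4.75445 × 0.502655 = 18.4976 kN.

F ≈ 18 kN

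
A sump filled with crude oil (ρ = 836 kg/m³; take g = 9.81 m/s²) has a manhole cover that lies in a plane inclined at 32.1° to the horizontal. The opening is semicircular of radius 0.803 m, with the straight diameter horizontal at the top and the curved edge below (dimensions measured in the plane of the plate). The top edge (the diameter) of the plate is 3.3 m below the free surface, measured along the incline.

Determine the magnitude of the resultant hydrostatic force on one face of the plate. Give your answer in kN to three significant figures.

F ≈ 16.1 kN

γ = ρg = 836 × 9.81 / 1000 = 8.20116 kN/m³.
Let θ = 32.1° be the plate's angle to the horizontal; measure y along the incline from where the plane meets the free surface. Vertical depth h = y·sinθ with sinθ = 0.531399.
The centroid of a semicircle lies 4r/(3π) = 0.340804 m from the diameter, here below the top edge, so y_c = 3.3 + 0.340804 = 3.6408 m and h_c = 3.6408 × 0.531399 = 1.93472 m.
A = πr²/2 = π × 0.803²/2 = 1.01286 m².
Resultant F = γ·h_c·A = 8.20116 × 1.93472 × 1.01286 = 16.071 kN.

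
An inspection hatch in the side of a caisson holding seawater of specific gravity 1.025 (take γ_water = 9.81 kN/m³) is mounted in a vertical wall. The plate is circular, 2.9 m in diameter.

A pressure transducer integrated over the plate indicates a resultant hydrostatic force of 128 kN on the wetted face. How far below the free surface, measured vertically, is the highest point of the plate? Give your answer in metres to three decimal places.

d_top ≈ 0.477 m

γ = 1.025 × 9.81 = 10.05525 kN/m³.
A = π(1.45)² = 6.6052 m².
From F = γ·h_c·A, the centroid depth is h_c = 128/(10.05525 × 6.6052) = 1.92722 m.
The centroid is at the centre, 1.45 m below the top of the plate, so the highest point sits at h_top = 1.92722 − 1.45 = 0.47722 m below the surface.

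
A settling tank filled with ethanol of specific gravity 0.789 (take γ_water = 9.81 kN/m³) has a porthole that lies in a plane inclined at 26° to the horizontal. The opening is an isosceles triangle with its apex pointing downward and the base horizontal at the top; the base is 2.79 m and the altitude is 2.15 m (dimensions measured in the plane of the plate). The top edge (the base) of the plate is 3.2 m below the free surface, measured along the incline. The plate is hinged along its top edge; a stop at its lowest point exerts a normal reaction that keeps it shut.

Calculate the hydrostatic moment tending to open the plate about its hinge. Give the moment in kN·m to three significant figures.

M ≈ 31.2 kN·m

γ = 0.789 × 9.81 = 7.74009 kN/m³.
Let θ = 26° be the plate's angle to the horizontal; measure y along the incline from where the plane meets the free surface. Vertical depth h = y·sinθ with sinθ = 0.438371.
With the apex down, the centroid sits h/3 = 2.15/3 = 0.716667 m below the base (the top edge), so y_c = 3.2 + 0.716667 = 3.91667 m and h_c = 3.91667 × 0.438371 = 1.71695 m.
A = ½ × 2.79 × 2.15 = 2.99925 m².
Resultant F = γ·h_c·A = 7.74009 × 1.71695 × 2.99925 = 39.8581 kN.
I_c = b·h³/36 = 2.79 × 2.15³/36 = 0.770224 m⁴.
Centre of pressure: y_p = y_c + I_c/(y_c·A) = 3.91667 + 0.770224/(3.91667 × 2.99925) = 3.91667 + 0.0655673 = 3.98224 m along the plane.
The resultant acts 0.716667 + 0.0655673 = 0.782234 m (along the plate) below the hinge at the top edge, so the moment about the hinge is M = F × 0.782234 = 39.8581 × 0.782234 = 31.1784 kN·m.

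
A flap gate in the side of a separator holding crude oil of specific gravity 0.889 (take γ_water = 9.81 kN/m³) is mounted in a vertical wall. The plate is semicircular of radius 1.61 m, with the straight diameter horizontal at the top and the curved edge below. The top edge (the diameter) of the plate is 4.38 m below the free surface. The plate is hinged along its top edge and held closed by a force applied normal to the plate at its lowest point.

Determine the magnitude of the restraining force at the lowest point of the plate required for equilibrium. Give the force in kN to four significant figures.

γ = 0.889 × 9.81 = 8.72109 kN/m³.
The centroid of a semicircle lies 4r/(3π) = 0.683305 m from the diameter, here below the top edge, so the centroid depth is h_c = 4.38 + 0.683305 = 5.0633 m.
A = πr²/2 = π × 1.61²/2 = 4.07166 m².
Resultant F = γ·h_c·A = 8.72109 × 5.0633 × 4.07166 = 179.794 kN.
I_c = (π/8 − 8/(9π))·r⁴ = 0.109757 × 1.61⁴ = 0.737455 m⁴.
Centre of pressure: y_p = y_c + I_c/(y_c·A) = 5.0633 + 0.737455/(5.0633 × 4.07166) = 5.0633 + 0.0357709 = 5.09907 m along the plane.
The resultant acts 0.683305 + 0.0357709 = 0.719076 m (along the plate) below the hinge at the top edge, so the moment about the hinge is M = F × 0.719076 = 179.794 × 0.719076 = 129.286 kN·m.
A normal force at the bottom, 1.61 m from the hinge, must supply this moment: P = 129.286/1.61 = 80.3019 kN.

P ≈ 80.30 kN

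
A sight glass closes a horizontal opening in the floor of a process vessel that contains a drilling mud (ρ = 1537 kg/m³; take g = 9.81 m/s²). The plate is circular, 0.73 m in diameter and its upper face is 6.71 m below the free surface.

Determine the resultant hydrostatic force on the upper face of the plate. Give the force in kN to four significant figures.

γ = ρg = 1537 × 9.81 / 1000 = 15.07797 kN/m³.
The plate is horizontal, so pressure is uniform at p = γ·h = 15.07797 × 6.71 = 101.173 kN/m².
A = π(0.365)² = 0.418539 m².
F = p·A = 101.173 × 0.418539 = 42.3448 kN.

F ≈ 42.34 kN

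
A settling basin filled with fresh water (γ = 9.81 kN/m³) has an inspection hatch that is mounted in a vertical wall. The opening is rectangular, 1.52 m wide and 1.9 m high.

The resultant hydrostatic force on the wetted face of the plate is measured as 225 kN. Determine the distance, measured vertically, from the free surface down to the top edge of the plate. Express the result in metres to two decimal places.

γ = 9.81 kN/m³.
A = 1.52 × 1.9 = 2.888 m².
From F = γ·h_c·A, the centroid depth is h_c = 225/(9.81 × 2.888) = 7.94175 m.
The centroid lies 1.9/2 = 0.95 m below the top edge, so the top edge sits at h_top = 7.94175 − 0.95 = 6.99175 m below the surface.

d_top ≈ 6.99 m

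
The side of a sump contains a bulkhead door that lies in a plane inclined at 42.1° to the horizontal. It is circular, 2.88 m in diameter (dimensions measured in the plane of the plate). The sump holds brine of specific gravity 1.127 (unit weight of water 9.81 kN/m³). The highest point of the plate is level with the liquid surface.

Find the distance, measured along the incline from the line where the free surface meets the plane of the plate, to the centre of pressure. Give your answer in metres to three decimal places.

γ = 1.127 × 9.81 = 11.05587 kN/m³.
Let θ = 42.1° be the plate's angle to the horizontal; measure y along the incline from where the plane meets the free surface. Vertical depth h = y·sinθ with sinθ = 0.670427.
The centroid is at the centre, 1.44 m below the top of the plate, so y_c = 1.44 m and h_c = 1.44 × 0.670427 = 0.965415 m.
A = π(1.44)² = 6.51441 m².
Resultant F = γ·h_c·A = 11.05587 × 0.965415 × 6.51441 = 69.5316 kN.
I_c = πr⁴/4 = π × 1.44⁴/4 = 3.37707 m⁴.
Centre of pressure: y_p = y_c + I_c/(y_c·A) = 1.44 + 3.37707/(1.44 × 6.51441) = 1.44 + 0.36 = 1.8 m along the plane.

y_p = 1.800 m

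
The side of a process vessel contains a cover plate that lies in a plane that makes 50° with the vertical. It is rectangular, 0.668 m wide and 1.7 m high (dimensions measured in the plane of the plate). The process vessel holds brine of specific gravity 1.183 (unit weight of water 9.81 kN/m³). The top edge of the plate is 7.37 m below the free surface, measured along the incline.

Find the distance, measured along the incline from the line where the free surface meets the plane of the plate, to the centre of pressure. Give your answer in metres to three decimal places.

y_p = 8.249 m

γ = 1.183 × 9.81 = 11.60523 kN/m³.
The plate makes 50° with the vertical, i.e. θ = 90° − 50° = 40° to the horizontal. Measuring y along the incline from the free-surface line, vertical depth h = y·sinθ with sinθ = 0.642788.
The centroid lies 1.7/2 = 0.85 m below the top edge, so y_c = 7.37 + 0.85 = 8.22 m and h_c = 8.22 × 0.642788 = 5.28372 m.
A = 0.668 × 1.7 = 1.1356 m².
Resultant F = γ·h_c·A = 11.60523 × 5.28372 × 1.1356 = 69.6336 kN.
I_c = b·h³/12 = 0.668 × 1.7³/12 = 0.27349 m⁴.
Centre of pressure: y_p = y_c + I_c/(y_c·A) = 8.22 + 0.27349/(8.22 × 1.1356) = 8.22 + 0.0292984 = 8.2493 m along the plane.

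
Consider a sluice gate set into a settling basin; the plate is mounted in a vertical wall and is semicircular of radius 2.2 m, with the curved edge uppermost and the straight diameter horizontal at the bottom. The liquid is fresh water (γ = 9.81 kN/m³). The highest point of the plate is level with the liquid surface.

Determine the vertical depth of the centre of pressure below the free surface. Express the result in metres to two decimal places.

h_p = 1.53 m

γ = 9.81 kN/m³.
The centroid lies 4r/(3π) = 0.933709 m above the diameter, so r − 4r/(3π) = 2.2 − 0.933709 = 1.26629 m below the topmost point, so the centroid depth is h_c = 1.26629 m.
A = πr²/2 = π × 2.2²/2 = 7.60265 m².
Resultant F = γ·h_c·A = 9.81 × 1.26629 × 7.60265 = 94.4424 kN.
I_c = (π/8 − 8/(9π))·r⁴ = 0.109757 × 2.2⁴ = 2.57112 m⁴.
Centre of pressure: y_p = y_c + I_c/(y_c·A) = 1.26629 + 2.57112/(1.26629 × 7.60265) = 1.26629 + 0.267069 = 1.53336 m along the plane.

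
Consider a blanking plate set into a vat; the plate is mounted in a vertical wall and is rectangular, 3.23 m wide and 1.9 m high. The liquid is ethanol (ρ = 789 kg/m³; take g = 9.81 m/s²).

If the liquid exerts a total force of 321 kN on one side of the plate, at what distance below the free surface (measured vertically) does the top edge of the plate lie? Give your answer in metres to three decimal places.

γ = ρg = 789 × 9.81 / 1000 = 7.74009 kN/m³.
A = 3.23 × 1.9 = 6.137 m².
From F = γ·h_c·A, the centroid depth is h_c = 321/(7.74009 × 6.137) = 6.75776 m.
The centroid lies 1.9/2 = 0.95 m below the top edge, so the top edge sits at h_top = 6.75776 − 0.95 = 5.80776 m below the surface.

d_top ≈ 5.808 m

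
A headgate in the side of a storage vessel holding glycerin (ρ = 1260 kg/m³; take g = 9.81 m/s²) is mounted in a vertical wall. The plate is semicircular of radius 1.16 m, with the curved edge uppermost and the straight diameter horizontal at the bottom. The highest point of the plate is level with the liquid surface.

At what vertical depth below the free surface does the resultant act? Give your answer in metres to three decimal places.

h_p = 0.808 m

γ = ρg = 1260 × 9.81 / 1000 = 12.3606 kN/m³.
The centroid lies 4r/(3π) = 0.492319 m above the diameter, so r − 4r/(3π) = 1.16 − 0.492319 = 0.667681 m below the topmost point, so the centroid depth is h_c = 0.667681 m.
A = πr²/2 = π × 1.16²/2 = 2.11366 m².
Resultant F = γ·h_c·A = 12.3606 × 0.667681 × 2.11366 = 17.4439 kN.
I_c = (π/8 − 8/(9π))·r⁴ = 0.109757 × 1.16⁴ = 0.19873 m⁴.
Centre of pressure: y_p = y_c + I_c/(y_c·A) = 0.667681 + 0.19873/(0.667681 × 2.11366) = 0.667681 + 0.140818 = 0.808499 m along the plane.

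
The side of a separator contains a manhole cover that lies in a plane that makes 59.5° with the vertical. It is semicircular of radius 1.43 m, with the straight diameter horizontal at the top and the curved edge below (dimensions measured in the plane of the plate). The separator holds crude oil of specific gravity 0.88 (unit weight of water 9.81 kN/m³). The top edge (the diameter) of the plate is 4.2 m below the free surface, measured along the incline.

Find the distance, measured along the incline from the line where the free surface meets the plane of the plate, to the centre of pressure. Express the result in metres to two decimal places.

y_p = 4.84 m

γ = 0.88 × 9.81 = 8.6328 kN/m³.
The plate makes 59.5° with the vertical, i.e. θ = 90° − 59.5° = 30.5° to the horizontal. Measuring y along the incline from the free-surface line, vertical depth h = y·sinθ with sinθ = 0.507538.
The centroid of a semicircle lies 4r/(3π) = 0.606911 m from the diameter, here below the top edge, so y_c = 4.2 + 0.606911 = 4.80691 m and h_c = 4.80691 × 0.507538 = 2.43969 m.
A = πr²/2 = π × 1.43²/2 = 3.21212 m².
Resultant F = γ·h_c·A = 8.6328 × 2.43969 × 3.21212 = 67.6516 kN.
I_c = (π/8 − 8/(9π))·r⁴ = 0.109757 × 1.43⁴ = 0.458962 m⁴.
Centre of pressure: y_p = y_c + I_c/(y_c·A) = 4.80691 + 0.458962/(4.80691 × 3.21212) = 4.80691 + 0.0297248 = 4.83663 m along the plane.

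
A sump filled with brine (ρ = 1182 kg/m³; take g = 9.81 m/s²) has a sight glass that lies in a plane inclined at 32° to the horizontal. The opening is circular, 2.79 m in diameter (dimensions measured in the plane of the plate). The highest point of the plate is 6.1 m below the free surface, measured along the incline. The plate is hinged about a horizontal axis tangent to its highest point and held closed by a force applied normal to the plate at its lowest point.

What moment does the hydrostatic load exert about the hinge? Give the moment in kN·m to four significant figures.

γ = ρg = 1182 × 9.81 / 1000 = 11.59542 kN/m³.
Let θ = 32° be the plate's angle to the horizontal; measure y along the incline from where the plane meets the free surface. Vertical depth h = y·sinθ with sinθ = 0.529919.
The centroid is at the centre, 1.395 m below the top of the plate, so y_c = 6.1 + 1.395 = 7.495 m and h_c = 7.495 × 0.529919 = 3.97174 m.
A = π(1.395)² = 6.11362 m².
Resultant F = γ·h_c·A = 11.59542 × 3.97174 × 6.11362 = 281.557 kN.
I_c = πr⁴/4 = π × 1.395⁴/4 = 2.97431 m⁴.
Centre of pressure: y_p = y_c + I_c/(y_c·A) = 7.495 + 2.97431/(7.495 × 6.11362) = 7.495 + 0.0649107 = 7.55991 m along the plane.
The resultant acts 1.395 + 0.0649107 = 1.45991 m (along the plate) below the hinge at the top edge, so the moment about the hinge is M = F × 1.45991 = 281.557 × 1.45991 = 411.048 kN·m.

M ≈ 411.0 kN·m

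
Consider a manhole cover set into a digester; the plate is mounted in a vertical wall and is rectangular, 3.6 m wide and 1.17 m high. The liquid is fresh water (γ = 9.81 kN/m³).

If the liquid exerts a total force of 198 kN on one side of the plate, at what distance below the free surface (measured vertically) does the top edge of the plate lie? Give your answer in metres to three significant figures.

γ = 9.81 kN/m³.
A = 3.6 × 1.17 = 4.212 m².
From F = γ·h_c·A, the centroid depth is h_c = 198/(9.81 × 4.212) = 4.7919 m.
The centroid lies 1.17/2 = 0.585 m below the top edge, so the top edge sits at h_top = 4.7919 − 0.585 = 4.2069 m below the surface.

d_top ≈ 4.21 m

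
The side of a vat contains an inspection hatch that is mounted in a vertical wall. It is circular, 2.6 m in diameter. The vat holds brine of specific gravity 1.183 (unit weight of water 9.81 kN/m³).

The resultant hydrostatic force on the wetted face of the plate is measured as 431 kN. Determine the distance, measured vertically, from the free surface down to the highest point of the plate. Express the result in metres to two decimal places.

γ = 1.183 × 9.81 = 11.60523 kN/m³.
A = π(1.3)² = 5.30929 m².
From F = γ·h_c·A, the centroid depth is h_c = 431/(11.60523 × 5.30929) = 6.99499 m.
The centroid is at the centre, 1.3 m below the top of the plate, so the highest point sits at h_top = 6.99499 − 1.3 = 5.69499 m below the surface.

d_top ≈ 5.69 m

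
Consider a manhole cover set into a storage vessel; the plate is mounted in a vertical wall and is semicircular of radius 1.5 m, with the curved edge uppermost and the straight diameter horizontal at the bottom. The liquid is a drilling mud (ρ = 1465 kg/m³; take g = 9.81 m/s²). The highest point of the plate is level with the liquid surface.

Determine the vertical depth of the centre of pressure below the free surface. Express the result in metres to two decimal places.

h_p = 1.05 m

γ = ρg = 1465 × 9.81 / 1000 = 14.37165 kN/m³.
The centroid lies 4r/(3π) = 0.63662 m above the diameter, so r − 4r/(3π) = 1.5 − 0.63662 = 0.86338 m below the topmost point, so the centroid depth is h_c = 0.86338 m.
A = πr²/2 = π × 1.5²/2 = 3.53429 m².
Resultant F = γ·h_c·A = 14.37165 × 0.86338 × 3.53429 = 43.8542 kN.
I_c = (π/8 − 8/(9π))·r⁴ = 0.109757 × 1.5⁴ = 0.555645 m⁴.
Centre of pressure: y_p = y_c + I_c/(y_c·A) = 0.86338 + 0.555645/(0.86338 × 3.53429) = 0.86338 + 0.182093 = 1.04547 m along the plane.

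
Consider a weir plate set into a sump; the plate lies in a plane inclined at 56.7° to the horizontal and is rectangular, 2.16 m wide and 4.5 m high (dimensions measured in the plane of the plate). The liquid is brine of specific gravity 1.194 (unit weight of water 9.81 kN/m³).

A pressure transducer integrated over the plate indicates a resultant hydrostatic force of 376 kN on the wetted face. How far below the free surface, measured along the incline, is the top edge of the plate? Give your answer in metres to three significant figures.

y_top ≈ 1.70 m

γ = 1.194 × 9.81 = 11.71314 kN/m³.
A = 2.16 × 4.5 = 9.72 m².
From F = γ·h_c·A, the centroid depth is h_c = 376/(11.71314 × 9.72) = 3.30254 m.
Let θ = 56.7° be the plate's angle to the horizontal; measure y along the incline from where the plane meets the free surface. Vertical depth h = y·sinθ with sinθ = 0.835807.
Along the incline, y_c = h_c/sinθ = 3.30254/0.835807 = 3.95132 m.
The centroid lies 4.5/2 = 2.25 m below the top edge, so the top edge sits at y_top = 3.95132 − 2.25 = 1.70132 m along the incline.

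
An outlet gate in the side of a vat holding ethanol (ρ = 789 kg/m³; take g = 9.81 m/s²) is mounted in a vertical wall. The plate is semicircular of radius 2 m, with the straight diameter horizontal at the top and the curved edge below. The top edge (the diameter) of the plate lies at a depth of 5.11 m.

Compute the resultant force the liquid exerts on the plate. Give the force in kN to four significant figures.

γ = ρg = 789 × 9.81 / 1000 = 7.74009 kN/m³.
The centroid of a semicircle lies 4r/(3π) = 0.848826 m from the diameter, here below the top edge, so the centroid depth is h_c = 5.11 + 0.848826 = 5.95883 m.
A = πr²/2 = π × 2²/2 = 6.28319 m².
Resultant F = γ·h_c·A = 7.74009 × 5.95883 × 6.28319 = 289.793 kN.

F ≈ 289.8 kN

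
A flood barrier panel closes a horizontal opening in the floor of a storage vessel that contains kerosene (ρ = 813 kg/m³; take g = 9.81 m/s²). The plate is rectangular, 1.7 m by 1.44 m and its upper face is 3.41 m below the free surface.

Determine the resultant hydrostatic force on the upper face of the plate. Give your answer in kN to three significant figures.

γ = ρg = 813 × 9.81 / 1000 = 7.97553 kN/m³.
The plate is horizontal, so pressure is uniform at p = γ·h = 7.97553 × 3.41 = 27.1966 kN/m².
A = 1.7 × 1.44 = 2.448 m².
F = p·A = 27.1966 × 2.448 = 66.5773 kN.

F ≈ 66.6 kN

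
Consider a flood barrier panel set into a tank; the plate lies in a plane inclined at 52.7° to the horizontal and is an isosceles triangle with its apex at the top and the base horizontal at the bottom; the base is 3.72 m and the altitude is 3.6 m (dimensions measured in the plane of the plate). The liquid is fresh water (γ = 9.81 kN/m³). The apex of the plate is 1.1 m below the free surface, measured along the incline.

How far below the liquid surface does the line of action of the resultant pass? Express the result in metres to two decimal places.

h_p = 2.95 m

γ = 9.81 kN/m³.
Let θ = 52.7° be the plate's angle to the horizontal; measure y along the incline from where the plane meets the free surface. Vertical depth h = y·sinθ with sinθ = 0.795473.
With the apex up, the centroid sits 2h/3 = 2 × 3.6/3 = 2.4 m below the apex, so y_c = 1.1 + 2.4 = 3.5 m and h_c = 3.5 × 0.795473 = 2.78416 m.
A = ½ × 3.72 × 3.6 = 6.696 m².
Resultant F = γ·h_c·A = 9.81 × 2.78416 × 6.696 = 182.885 kN.
I_c = b·h³/36 = 3.72 × 3.6³/36 = 4.82112 m⁴.
Centre of pressure: y_p = y_c + I_c/(y_c·A) = 3.5 + 4.82112/(3.5 × 6.696) = 3.5 + 0.205714 = 3.70571 m along the plane.
Vertically, h_p = y_p·sinθ = 3.70571 × 0.795473 = 2.94779 m.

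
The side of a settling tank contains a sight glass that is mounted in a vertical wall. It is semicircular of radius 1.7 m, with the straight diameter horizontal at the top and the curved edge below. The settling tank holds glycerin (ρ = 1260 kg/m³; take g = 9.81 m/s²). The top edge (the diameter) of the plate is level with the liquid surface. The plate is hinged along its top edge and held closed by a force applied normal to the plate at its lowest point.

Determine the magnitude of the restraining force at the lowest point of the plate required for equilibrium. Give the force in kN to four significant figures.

P ≈ 23.85 kN

γ = ρg = 1260 × 9.81 / 1000 = 12.3606 kN/m³.
The centroid of a semicircle lies 4r/(3π) = 0.721502 m from the diameter, here below the top edge, so the centroid depth is h_c = 0.721502 m.
A = πr²/2 = π × 1.7²/2 = 4.5396 m².
Resultant F = γ·h_c·A = 12.3606 × 0.721502 × 4.5396 = 40.485 kN.
I_c = (π/8 − 8/(9π))·r⁴ = 0.109757 × 1.7⁴ = 0.916701 m⁴.
Centre of pressure: y_p = y_c + I_c/(y_c·A) = 0.721502 + 0.916701/(0.721502 × 4.5396) = 0.721502 + 0.27988 = 1.00138 m along the plane.
The resultant acts 0.721502 + 0.27988 = 1.00138 m (along the plate) below the hinge at the top edge, so the moment about the hinge is M = F × 1.00138 = 40.485 × 1.00138 = 40.5409 kN·m.
A normal force at the bottom, 1.7 m from the hinge, must supply this moment: P = 40.5409/1.7 = 23.8476 kN.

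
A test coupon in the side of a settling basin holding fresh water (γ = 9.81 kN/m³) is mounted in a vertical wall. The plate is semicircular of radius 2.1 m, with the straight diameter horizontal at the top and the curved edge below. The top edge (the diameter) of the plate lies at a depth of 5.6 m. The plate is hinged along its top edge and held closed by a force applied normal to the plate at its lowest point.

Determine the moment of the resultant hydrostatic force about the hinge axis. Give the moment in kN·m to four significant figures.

M ≈ 414.1 kN·m

γ = 9.81 kN/m³.
The centroid of a semicircle lies 4r/(3π) = 0.891268 m from the diameter, here below the top edge, so the centroid depth is h_c = 5.6 + 0.891268 = 6.49127 m.
A = πr²/2 = π × 2.1²/2 = 6.92721 m².
Resultant F = γ·h_c·A = 9.81 × 6.49127 × 6.92721 = 441.12 kN.
I_c = (π/8 − 8/(9π))·r⁴ = 0.109757 × 2.1⁴ = 2.13457 m⁴.
Centre of pressure: y_p = y_c + I_c/(y_c·A) = 6.49127 + 2.13457/(6.49127 × 6.92721) = 6.49127 + 0.0474703 = 6.53874 m along the plane.
The resultant acts 0.891268 + 0.0474703 = 0.938738 m (along the plate) below the hinge at the top edge, so the moment about the hinge is M = F × 0.938738 = 441.12 × 0.938738 = 414.096 kN·m.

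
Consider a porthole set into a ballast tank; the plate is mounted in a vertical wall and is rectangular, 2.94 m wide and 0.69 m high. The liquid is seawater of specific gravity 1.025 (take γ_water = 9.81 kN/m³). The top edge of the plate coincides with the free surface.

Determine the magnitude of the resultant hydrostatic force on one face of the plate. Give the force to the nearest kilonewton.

γ = 1.025 × 9.81 = 10.05525 kN/m³.
The centroid lies 0.69/2 = 0.345 m below the top edge, so the centroid depth is h_c = 0.345 m.
A = 2.94 × 0.69 = 2.0286 m².
Resultant F = γ·h_c·A = 10.05525 × 0.345 × 2.0286 = 7.03734 kN.

F ≈ 7 kN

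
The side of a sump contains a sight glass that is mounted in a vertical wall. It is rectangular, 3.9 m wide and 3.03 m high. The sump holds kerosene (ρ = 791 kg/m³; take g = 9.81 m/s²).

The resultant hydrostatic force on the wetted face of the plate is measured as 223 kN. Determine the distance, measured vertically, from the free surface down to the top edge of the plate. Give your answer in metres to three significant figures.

γ = ρg = 791 × 9.81 / 1000 = 7.75971 kN/m³.
A = 3.9 × 3.03 = 11.817 m².
From F = γ·h_c·A, the centroid depth is h_c = 223/(7.75971 × 11.817) = 2.43194 m.
The centroid lies 3.03/2 = 1.515 m below the top edge, so the top edge sits at h_top = 2.43194 − 1.515 = 0.91694 m below the surface.

d_top ≈ 0.917 m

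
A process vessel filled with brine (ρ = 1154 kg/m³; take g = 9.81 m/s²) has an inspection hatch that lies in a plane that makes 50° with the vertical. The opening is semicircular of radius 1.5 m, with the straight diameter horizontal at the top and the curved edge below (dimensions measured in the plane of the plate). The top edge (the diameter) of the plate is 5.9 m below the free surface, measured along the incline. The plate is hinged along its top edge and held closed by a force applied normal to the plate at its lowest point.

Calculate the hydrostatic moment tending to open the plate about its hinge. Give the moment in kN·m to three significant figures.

γ = ρg = 1154 × 9.81 / 1000 = 11.32074 kN/m³.
The plate makes 50° with the vertical, i.e. θ = 90° − 50° = 40° to the horizontal. Measuring y along the incline from the free-surface line, vertical depth h = y·sinθ with sinθ = 0.642788.
The centroid of a semicircle lies 4r/(3π) = 0.63662 m from the diameter, here below the top edge, so y_c = 5.9 + 0.63662 = 6.53662 m and h_c = 6.53662 × 0.642788 = 4.20166 m.
A = πr²/2 = π × 1.5²/2 = 3.53429 m².
Resultant F = γ·h_c·A = 11.32074 × 4.20166 × 3.53429 = 168.112 kN.
I_c = (π/8 − 8/(9π))·r⁴ = 0.109757 × 1.5⁴ = 0.555645 m⁴.
Centre of pressure: y_p = y_c + I_c/(y_c·A) = 6.53662 + 0.555645/(6.53662 × 3.53429) = 6.53662 + 0.0240515 = 6.56067 m along the plane.
The resultant acts 0.63662 + 0.0240515 = 0.660671 m (along the plate) below the hinge at the top edge, so the moment about the hinge is M = F × 0.660671 = 168.112 × 0.660671 = 111.067 kN·m.

M ≈ 111 kN·m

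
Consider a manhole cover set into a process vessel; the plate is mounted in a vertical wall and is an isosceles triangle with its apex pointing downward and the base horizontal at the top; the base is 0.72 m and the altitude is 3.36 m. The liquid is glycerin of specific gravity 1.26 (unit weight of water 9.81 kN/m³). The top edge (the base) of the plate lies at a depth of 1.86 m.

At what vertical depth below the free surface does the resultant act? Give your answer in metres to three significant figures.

h_p = 3.19 m

γ = 1.26 × 9.81 = 12.3606 kN/m³.
With the apex down, the centroid sits h/3 = 3.36/3 = 1.12 m below the base (the top edge), so the centroid depth is h_c = 1.86 + 1.12 = 2.98 m.
A = ½ × 0.72 × 3.36 = 1.2096 m².
Resultant F = γ·h_c·A = 12.3606 × 2.98 × 1.2096 = 44.5551 kN.
I_c = b·h³/36 = 0.72 × 3.36³/36 = 0.758661 m⁴.
Centre of pressure: y_p = y_c + I_c/(y_c·A) = 2.98 + 0.758661/(2.98 × 1.2096) = 2.98 + 0.21047 = 3.19047 m along the plane.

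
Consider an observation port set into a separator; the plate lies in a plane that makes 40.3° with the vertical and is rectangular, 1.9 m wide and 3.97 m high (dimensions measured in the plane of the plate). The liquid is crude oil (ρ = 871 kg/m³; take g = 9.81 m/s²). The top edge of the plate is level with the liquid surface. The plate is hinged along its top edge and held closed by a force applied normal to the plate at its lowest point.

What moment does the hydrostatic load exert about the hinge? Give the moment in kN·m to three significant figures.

M ≈ 258 kN·m

γ = ρg = 871 × 9.81 / 1000 = 8.54451 kN/m³.
The plate makes 40.3° with the vertical, i.e. θ = 90° − 40.3° = 49.7° to the horizontal. Measuring y along the incline from the free-surface line, vertical depth h = y·sinθ with sinθ = 0.762668.
The centroid lies 3.97/2 = 1.985 m below the top edge, so y_c = 1.985 m and h_c = 1.985 × 0.762668 = 1.5139 m.
A = 1.9 × 3.97 = 7.543 m².
Resultant F = γ·h_c·A = 8.54451 × 1.5139 × 7.543 = 97.5727 kN.
I_c = b·h³/12 = 1.9 × 3.97³/12 = 9.90704 m⁴.
Centre of pressure: y_p = y_c + I_c/(y_c·A) = 1.985 + 9.90704/(1.985 × 7.543) = 1.985 + 0.661667 = 2.64667 m along the plane.
The resultant acts 1.985 + 0.661667 = 2.64667 m (along the plate) below the hinge at the top edge, so the moment about the hinge is M = F × 2.64667 = 97.5727 × 2.64667 = 258.243 kN·m.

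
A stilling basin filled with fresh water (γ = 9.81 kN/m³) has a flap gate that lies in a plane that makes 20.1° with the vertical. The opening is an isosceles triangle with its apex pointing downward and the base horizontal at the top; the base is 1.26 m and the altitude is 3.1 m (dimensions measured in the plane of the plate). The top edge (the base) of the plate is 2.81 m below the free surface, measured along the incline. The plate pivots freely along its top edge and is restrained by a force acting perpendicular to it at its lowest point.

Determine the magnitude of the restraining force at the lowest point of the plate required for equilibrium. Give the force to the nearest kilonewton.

P ≈ 26 kN

γ = 9.81 kN/m³.
The plate makes 20.1° with the vertical, i.e. θ = 90° − 20.1° = 69.9° to the horizontal. Measuring y along the incline from the free-surface line, vertical depth h = y·sinθ with sinθ = 0.939094.
With the apex down, the centroid sits h/3 = 3.1/3 = 1.03333 m below the base (the top edge), so y_c = 2.81 + 1.03333 = 3.84333 m and h_c = 3.84333 × 0.939094 = 3.60925 m.
A = ½ × 1.26 × 3.1 = 1.953 m².
Resultant F = γ·h_c·A = 9.81 × 3.60925 × 1.953 = 69.1494 kN.
I_c = b·h³/36 = 1.26 × 3.1³/36 = 1.04269 m⁴.
Centre of pressure: y_p = y_c + I_c/(y_c·A) = 3.84333 + 1.04269/(3.84333 × 1.953) = 3.84333 + 0.138914 = 3.98224 m along the plane.
The resultant acts 1.03333 + 0.138914 = 1.17224 m (along the plate) below the hinge at the top edge, so the moment about the hinge is M = F × 1.17224 = 69.1494 × 1.17224 = 81.0597 kN·m.
A normal force at the bottom, 3.1 m from the hinge, must supply this moment: P = 81.0597/3.1 = 26.1483 kN.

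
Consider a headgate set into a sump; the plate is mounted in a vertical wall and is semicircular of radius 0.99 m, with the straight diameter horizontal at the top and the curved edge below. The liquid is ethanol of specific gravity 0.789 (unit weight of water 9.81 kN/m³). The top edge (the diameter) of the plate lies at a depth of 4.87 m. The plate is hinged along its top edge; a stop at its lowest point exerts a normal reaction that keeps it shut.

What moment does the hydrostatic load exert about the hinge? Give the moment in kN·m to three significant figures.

M ≈ 27.3 kN·m

γ = 0.789 × 9.81 = 7.74009 kN/m³.
The centroid of a semicircle lies 4r/(3π) = 0.420169 m from the diameter, here below the top edge, so the centroid depth is h_c = 4.87 + 0.420169 = 5.29017 m.
A = πr²/2 = π × 0.99²/2 = 1.53954 m².
Resultant F = γ·h_c·A = 7.74009 × 5.29017 × 1.53954 = 63.0386 kN.
I_c = (π/8 − 8/(9π))·r⁴ = 0.109757 × 0.99⁴ = 0.105432 m⁴.
Centre of pressure: y_p = y_c + I_c/(y_c·A) = 5.29017 + 0.105432/(5.29017 × 1.53954) = 5.29017 + 0.0129453 = 5.30312 m along the plane.
The resultant acts 0.420169 + 0.0129453 = 0.433114 m (along the plate) below the hinge at the top edge, so the moment about the hinge is M = F × 0.433114 = 63.0386 × 0.433114 = 27.3029 kN·m.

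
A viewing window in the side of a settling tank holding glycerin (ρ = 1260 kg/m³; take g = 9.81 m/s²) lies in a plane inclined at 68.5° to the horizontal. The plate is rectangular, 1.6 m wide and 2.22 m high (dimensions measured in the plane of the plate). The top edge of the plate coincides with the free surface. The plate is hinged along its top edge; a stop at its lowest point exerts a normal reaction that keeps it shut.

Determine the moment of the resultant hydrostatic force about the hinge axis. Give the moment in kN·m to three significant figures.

γ = ρg = 1260 × 9.81 / 1000 = 12.3606 kN/m³.
Let θ = 68.5° be the plate's angle to the horizontal; measure y along the incline from where the plane meets the free surface. Vertical depth h = y·sinθ with sinθ = 0.930418.
The centroid lies 2.22/2 = 1.11 m below the top edge, so y_c = 1.11 m and h_c = 1.11 × 0.930418 = 1.03276 m.
A = 1.6 × 2.22 = 3.552 m².
Resultant F = γ·h_c·A = 12.3606 × 1.03276 × 3.552 = 45.3432 kN.
I_c = b·h³/12 = 1.6 × 2.22³/12 = 1.45881 m⁴.
Centre of pressure: y_p = y_c + I_c/(y_c·A) = 1.11 + 1.45881/(1.11 × 3.552) = 1.11 + 0.370001 = 1.48 m along the plane.
The resultant acts 1.11 + 0.370001 = 1.48 m (along the plate) below the hinge at the top edge, so the moment about the hinge is M = F × 1.48 = 45.3432 × 1.48 = 67.1079 kN·m.

M ≈ 67.1 kN·m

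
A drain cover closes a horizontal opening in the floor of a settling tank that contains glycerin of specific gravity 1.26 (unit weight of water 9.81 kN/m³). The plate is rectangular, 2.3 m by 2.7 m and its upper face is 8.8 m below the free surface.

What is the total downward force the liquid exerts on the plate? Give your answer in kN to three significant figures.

F ≈ 675 kN

γ = 1.26 × 9.81 = 12.3606 kN/m³.
The plate is horizontal, so pressure is uniform at p = γ·h = 12.3606 × 8.8 = 108.773 kN/m².
A = 2.3 × 2.7 = 6.21 m².
F = p·A = 108.773 × 6.21 = 675.48 kN.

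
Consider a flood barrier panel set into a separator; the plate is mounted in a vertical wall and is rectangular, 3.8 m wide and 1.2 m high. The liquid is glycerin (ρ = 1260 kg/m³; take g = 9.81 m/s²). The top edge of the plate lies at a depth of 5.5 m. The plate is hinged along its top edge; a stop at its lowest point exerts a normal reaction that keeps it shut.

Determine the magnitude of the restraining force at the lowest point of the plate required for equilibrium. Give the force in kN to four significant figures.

P ≈ 177.5 kN

γ = ρg = 1260 × 9.81 / 1000 = 12.3606 kN/m³.
The centroid lies 1.2/2 = 0.6 m below the top edge, so the centroid depth is h_c = 5.5 + 0.6 = 6.1 m.
A = 3.8 × 1.2 = 4.56 m².
Resultant F = γ·h_c·A = 12.3606 × 6.1 × 4.56 = 343.822 kN.
I_c = b·h³/12 = 3.8 × 1.2³/12 = 0.5472 m⁴.
Centre of pressure: y_p = y_c + I_c/(y_c·A) = 6.1 + 0.5472/(6.1 × 4.56) = 6.1 + 0.0196721 = 6.11967 m along the plane.
The resultant acts 0.6 + 0.0196721 = 0.619672 m (along the plate) below the hinge at the top edge, so the moment about the hinge is M = F × 0.619672 = 343.822 × 0.619672 = 213.057 kN·m.
A normal force at the bottom, 1.2 m from the hinge, must supply this moment: P = 213.057/1.2 = 177.547 kN.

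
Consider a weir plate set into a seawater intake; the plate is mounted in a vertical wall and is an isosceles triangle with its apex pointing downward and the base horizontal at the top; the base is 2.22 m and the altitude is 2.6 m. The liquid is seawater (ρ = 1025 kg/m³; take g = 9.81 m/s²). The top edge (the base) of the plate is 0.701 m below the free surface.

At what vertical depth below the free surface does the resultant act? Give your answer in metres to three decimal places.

h_p = 1.807 m

γ = ρg = 1025 × 9.81 / 1000 = 10.05525 kN/m³.
With the apex down, the centroid sits h/3 = 2.6/3 = 0.866667 m below the base (the top edge), so the centroid depth is h_c = 0.701 + 0.866667 = 1.56767 m.
A = ½ × 2.22 × 2.6 = 2.886 m².
Resultant F = γ·h_c·A = 10.05525 × 1.56767 × 2.886 = 45.4929 kN.
I_c = b·h³/36 = 2.22 × 2.6³/36 = 1.08385 m⁴.
Centre of pressure: y_p = y_c + I_c/(y_c·A) = 1.56767 + 1.08385/(1.56767 × 2.886) = 1.56767 + 0.239562 = 1.80723 m along the plane.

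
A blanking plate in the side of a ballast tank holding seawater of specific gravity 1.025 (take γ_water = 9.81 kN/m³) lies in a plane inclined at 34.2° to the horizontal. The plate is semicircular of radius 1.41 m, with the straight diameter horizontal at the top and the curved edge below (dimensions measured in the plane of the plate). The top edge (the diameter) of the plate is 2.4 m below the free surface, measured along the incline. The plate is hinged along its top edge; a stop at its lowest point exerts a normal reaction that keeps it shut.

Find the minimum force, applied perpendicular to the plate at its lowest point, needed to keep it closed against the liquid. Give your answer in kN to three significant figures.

P ≈ 24.2 kN

γ = 1.025 × 9.81 = 10.05525 kN/m³.
Let θ = 34.2° be the plate's angle to the horizontal; measure y along the incline from where the plane meets the free surface. Vertical depth h = y·sinθ with sinθ = 0.562083.
The centroid of a semicircle lies 4r/(3π) = 0.598423 m from the diameter, here below the top edge, so y_c = 2.4 + 0.598423 = 2.99842 m and h_c = 2.99842 × 0.562083 = 1.68536 m.
A = πr²/2 = π × 1.41²/2 = 3.1229 m².
Resultant F = γ·h_c·A = 10.05525 × 1.68536 × 3.1229 = 52.9229 kN.
I_c = (π/8 − 8/(9π))·r⁴ = 0.109757 × 1.41⁴ = 0.433819 m⁴.
Centre of pressure: y_p = y_c + I_c/(y_c·A) = 2.99842 + 0.433819/(2.99842 × 3.1229) = 2.99842 + 0.0463295 = 3.04475 m along the plane.
The resultant acts 0.598423 + 0.0463295 = 0.644753 m (along the plate) below the hinge at the top edge, so the moment about the hinge is M = F × 0.644753 = 52.9229 × 0.644753 = 34.1222 kN·m.
A normal force at the bottom, 1.41 m from the hinge, must supply this moment: P = 34.1222/1.41 = 24.2001 kN.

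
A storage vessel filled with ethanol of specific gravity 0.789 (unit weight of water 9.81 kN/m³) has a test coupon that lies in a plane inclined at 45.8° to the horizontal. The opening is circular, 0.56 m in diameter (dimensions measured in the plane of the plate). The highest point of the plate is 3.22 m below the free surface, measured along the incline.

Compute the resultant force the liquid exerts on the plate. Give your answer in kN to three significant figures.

γ = 0.789 × 9.81 = 7.74009 kN/m³.
Let θ = 45.8° be the plate's angle to the horizontal; measure y along the incline from where the plane meets the free surface. Vertical depth h = y·sinθ with sinθ = 0.716911.
The centroid is at the centre, 0.28 m below the top of the plate, so y_c = 3.22 + 0.28 = 3.5 m and h_c = 3.5 × 0.716911 = 2.50919 m.
A = π(0.28)² = 0.246301 m².
Resultant F = γ·h_c·A = 7.74009 × 2.50919 × 0.246301 = 4.7835 kN.

F ≈ 4.78 kN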